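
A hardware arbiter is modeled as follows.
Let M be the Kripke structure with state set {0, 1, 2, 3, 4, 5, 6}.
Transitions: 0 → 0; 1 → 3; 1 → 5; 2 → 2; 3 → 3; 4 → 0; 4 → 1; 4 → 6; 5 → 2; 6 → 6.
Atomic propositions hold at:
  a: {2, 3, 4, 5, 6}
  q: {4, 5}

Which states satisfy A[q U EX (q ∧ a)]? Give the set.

{1}

Sat(q ∧ a) = {4, 5}
Sat(EX (q ∧ a)) = {s : some successor in {4, 5}} = {1}
A[q U EX (q ∧ a)]: least fixpoint, start Z0 = Sat(EX (q ∧ a)) = {1}, add states in Sat(q) with every successor in Z. Already a fixed point.
Sat(A[q U EX (q ∧ a)]) = {1}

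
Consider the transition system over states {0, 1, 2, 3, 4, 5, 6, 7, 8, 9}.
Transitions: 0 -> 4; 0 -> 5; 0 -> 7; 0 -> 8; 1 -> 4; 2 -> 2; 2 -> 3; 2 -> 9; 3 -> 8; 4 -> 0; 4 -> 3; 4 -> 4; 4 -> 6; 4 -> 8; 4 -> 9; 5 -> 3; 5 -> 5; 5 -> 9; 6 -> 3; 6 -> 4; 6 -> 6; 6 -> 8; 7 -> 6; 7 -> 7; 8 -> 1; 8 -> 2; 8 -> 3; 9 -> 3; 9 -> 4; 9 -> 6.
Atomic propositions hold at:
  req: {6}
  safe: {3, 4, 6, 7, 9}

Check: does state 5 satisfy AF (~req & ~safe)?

Sat(~req) = {0, 1, 2, 3, 4, 5, 7, 8, 9}
Sat(~safe) = {0, 1, 2, 5, 8}
Sat(~req & ~safe) = {0, 1, 2, 5, 8}
AF (~req & ~safe): least fixpoint, start Z0 = {0, 1, 2, 5, 8}, add states with every successor in Z. Z1 = {0, 1, 2, 3, 5, 8}; fixed.
Sat(AF (~req & ~safe)) = {0, 1, 2, 3, 5, 8}
5 ∈ Sat(AF (~req & ~safe)) = {0, 1, 2, 3, 5, 8}, so the formula holds at 5.

Yes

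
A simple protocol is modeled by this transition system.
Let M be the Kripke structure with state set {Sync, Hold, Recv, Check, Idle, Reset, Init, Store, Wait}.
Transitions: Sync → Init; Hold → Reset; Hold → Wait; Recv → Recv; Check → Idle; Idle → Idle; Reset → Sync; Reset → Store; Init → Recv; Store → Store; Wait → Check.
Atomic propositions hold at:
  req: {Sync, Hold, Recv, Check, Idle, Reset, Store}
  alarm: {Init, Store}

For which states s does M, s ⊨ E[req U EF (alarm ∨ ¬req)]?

{Sync, Hold, Reset, Init, Store, Wait}

Sat(¬req) = {Init, Wait}
Sat(alarm ∨ ¬req) = {Init, Store, Wait}
EF (alarm ∨ ¬req): least fixpoint, start Z0 = {Init, Store, Wait}, add states with some successor in Z. Z1 = {Sync, Hold, Reset, Init, Store, Wait}; fixed.
Sat(EF (alarm ∨ ¬req)) = {Sync, Hold, Reset, Init, Store, Wait}
E[req U EF (alarm ∨ ¬req)]: least fixpoint, start Z0 = Sat(EF (alarm ∨ ¬req)) = {Sync, Hold, Reset, Init, Store, Wait}, add states in Sat(req) with some successor in Z. Already a fixed point.
Sat(E[req U EF (alarm ∨ ¬req)]) = {Sync, Hold, Reset, Init, Store, Wait}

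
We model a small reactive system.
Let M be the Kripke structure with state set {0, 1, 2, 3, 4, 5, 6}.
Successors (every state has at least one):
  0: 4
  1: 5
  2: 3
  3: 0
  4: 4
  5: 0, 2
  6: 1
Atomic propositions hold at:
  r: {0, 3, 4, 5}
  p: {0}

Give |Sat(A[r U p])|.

A[r U p]: least fixpoint, start Z0 = Sat(p) = {0}, add states in Sat(r) with every successor in Z. Z1 = {0, 3}; fixed.
Sat(A[r U p]) = {0, 3}
|Sat(A[r U p])| = |{0, 3}| = 2.

2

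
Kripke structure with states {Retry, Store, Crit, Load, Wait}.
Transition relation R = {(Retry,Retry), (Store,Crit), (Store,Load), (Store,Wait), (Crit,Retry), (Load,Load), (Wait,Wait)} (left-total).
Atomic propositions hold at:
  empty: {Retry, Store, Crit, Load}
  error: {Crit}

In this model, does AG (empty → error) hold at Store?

Sat(empty → error) = {Crit, Wait}
AG (empty → error): greatest fixpoint, start Z0 = {Crit, Wait}, keep only states in Sat with every successor in Z. Z1 = {Wait}; fixed.
Sat(AG (empty → error)) = {Wait}
Store ∉ Sat(AG (empty → error)) = {Wait}, so the formula does not hold at Store.

No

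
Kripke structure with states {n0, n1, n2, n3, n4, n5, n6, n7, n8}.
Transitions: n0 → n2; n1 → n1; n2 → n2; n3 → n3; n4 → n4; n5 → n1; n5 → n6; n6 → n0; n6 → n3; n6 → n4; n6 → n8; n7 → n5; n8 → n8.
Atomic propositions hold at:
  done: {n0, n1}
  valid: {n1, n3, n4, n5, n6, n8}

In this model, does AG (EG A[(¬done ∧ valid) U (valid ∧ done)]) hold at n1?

Yes

Sat(¬done) = {n2, n3, n4, n5, n6, n7, n8}
Sat(¬done ∧ valid) = {n3, n4, n5, n6, n8}
Sat(valid ∧ done) = {n1}
A[(¬done ∧ valid) U (valid ∧ done)]: least fixpoint, start Z0 = Sat((valid ∧ done)) = {n1}, add states in Sat(¬done ∧ valid) with every successor in Z. Already a fixed point.
Sat(A[(¬done ∧ valid) U (valid ∧ done)]) = {n1}
EG A[(¬done ∧ valid) U (valid ∧ done)]: greatest fixpoint, start Z0 = {n1}, keep only states in Sat with some successor in Z. Already a fixed point.
Sat(EG A[(¬done ∧ valid) U (valid ∧ done)]) = {n1}
AG (EG A[(¬done ∧ valid) U (valid ∧ done)]): greatest fixpoint, start Z0 = {n1}, keep only states in Sat with every successor in Z. Already a fixed point.
Sat(AG (EG A[(¬done ∧ valid) U (valid ∧ done)])) = {n1}
n1 ∈ Sat(AG (EG A[(¬done ∧ valid) U (valid ∧ done)])) = {n1}, so the formula holds at n1.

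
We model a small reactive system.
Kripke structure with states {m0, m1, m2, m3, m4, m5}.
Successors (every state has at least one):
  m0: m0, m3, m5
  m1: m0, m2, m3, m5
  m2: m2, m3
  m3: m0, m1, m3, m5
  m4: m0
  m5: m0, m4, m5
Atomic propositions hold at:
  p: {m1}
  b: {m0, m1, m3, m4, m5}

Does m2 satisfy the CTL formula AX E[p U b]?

No

E[p U b]: least fixpoint, start Z0 = Sat(b) = {m0, m1, m3, m4, m5}, add states in Sat(p) with some successor in Z. Already a fixed point.
Sat(E[p U b]) = {m0, m1, m3, m4, m5}
Sat(AX E[p U b]) = {s : every successor in {m0, m1, m3, m4, m5}} = {m0, m3, m4, m5}
m2 ∉ Sat(AX E[p U b]) = {m0, m3, m4, m5}, so the formula does not hold at m2.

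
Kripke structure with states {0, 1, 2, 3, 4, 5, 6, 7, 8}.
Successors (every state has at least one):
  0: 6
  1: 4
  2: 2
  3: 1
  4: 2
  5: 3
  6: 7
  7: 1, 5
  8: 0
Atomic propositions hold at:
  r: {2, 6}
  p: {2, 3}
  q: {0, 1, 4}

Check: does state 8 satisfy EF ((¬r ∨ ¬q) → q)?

Sat(¬r) = {0, 1, 3, 4, 5, 7, 8}
Sat(¬q) = {2, 3, 5, 6, 7, 8}
Sat(¬r ∨ ¬q) = {0, 1, 2, 3, 4, 5, 6, 7, 8}
Sat((¬r ∨ ¬q) → q) = {0, 1, 4}
EF ((¬r ∨ ¬q) → q): least fixpoint, start Z0 = {0, 1, 4}, add states with some successor in Z. Z1 = {0, 1, 3, 4, 7, 8}; Z2 = {0, 1, 3, 4, 5, 6, 7, 8}; fixed.
Sat(EF ((¬r ∨ ¬q) → q)) = {0, 1, 3, 4, 5, 6, 7, 8}
8 ∈ Sat(EF ((¬r ∨ ¬q) → q)) = {0, 1, 3, 4, 5, 6, 7, 8}, so the formula holds at 8.

Yes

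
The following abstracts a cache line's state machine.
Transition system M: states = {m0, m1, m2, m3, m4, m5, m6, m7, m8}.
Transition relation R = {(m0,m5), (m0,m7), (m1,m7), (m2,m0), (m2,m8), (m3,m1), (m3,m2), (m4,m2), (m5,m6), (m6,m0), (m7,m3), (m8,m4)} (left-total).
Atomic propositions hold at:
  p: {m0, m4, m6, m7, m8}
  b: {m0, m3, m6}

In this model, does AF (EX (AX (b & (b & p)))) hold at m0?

Yes

Sat(b & p) = {m0, m6}
Sat(b & (b & p)) = {m0, m6}
Sat(AX (b & (b & p))) = {s : every successor in {m0, m6}} = {m5, m6}
Sat(EX (AX (b & (b & p)))) = {s : some successor in {m5, m6}} = {m0, m5}
AF (EX (AX (b & (b & p)))): least fixpoint, start Z0 = {m0, m5}, add states with every successor in Z. Z1 = {m0, m5, m6}; fixed.
Sat(AF (EX (AX (b & (b & p))))) = {m0, m5, m6}
m0 ∈ Sat(AF (EX (AX (b & (b & p))))) = {m0, m5, m6}, so the formula holds at m0.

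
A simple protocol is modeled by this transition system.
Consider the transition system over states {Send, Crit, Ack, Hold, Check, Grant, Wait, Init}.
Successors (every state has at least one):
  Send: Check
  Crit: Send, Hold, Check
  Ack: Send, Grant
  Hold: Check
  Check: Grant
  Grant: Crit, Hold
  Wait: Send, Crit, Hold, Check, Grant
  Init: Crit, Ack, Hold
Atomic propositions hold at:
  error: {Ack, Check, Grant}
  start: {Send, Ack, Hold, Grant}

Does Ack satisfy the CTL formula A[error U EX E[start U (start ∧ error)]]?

Yes

Sat(start ∧ error) = {Ack, Grant}
E[start U (start ∧ error)]: least fixpoint, start Z0 = Sat((start ∧ error)) = {Ack, Grant}, add states in Sat(start) with some successor in Z. Already a fixed point.
Sat(E[start U (start ∧ error)]) = {Ack, Grant}
Sat(EX E[start U (start ∧ error)]) = {s : some successor in {Ack, Grant}} = {Ack, Check, Wait, Init}
A[error U EX E[start U (start ∧ error)]]: least fixpoint, start Z0 = Sat(EX E[start U (start ∧ error)]) = {Ack, Check, Wait, Init}, add states in Sat(error) with every successor in Z. Already a fixed point.
Sat(A[error U EX E[start U (start ∧ error)]]) = {Ack, Check, Wait, Init}
Ack ∈ Sat(A[error U EX E[start U (start ∧ error)]]) = {Ack, Check, Wait, Init}, so the formula holds at Ack.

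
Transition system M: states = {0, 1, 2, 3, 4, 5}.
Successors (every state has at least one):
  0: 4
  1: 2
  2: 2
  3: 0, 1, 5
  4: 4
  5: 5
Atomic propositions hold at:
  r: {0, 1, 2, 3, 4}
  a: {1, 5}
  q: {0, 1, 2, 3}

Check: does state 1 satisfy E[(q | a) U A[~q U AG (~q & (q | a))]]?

Sat(q | a) = {0, 1, 2, 3, 5}
Sat(~q) = {4, 5}
Sat(~q & (q | a)) = {5}
AG (~q & (q | a)): greatest fixpoint, start Z0 = {5}, keep only states in Sat with every successor in Z. Already a fixed point.
Sat(AG (~q & (q | a))) = {5}
A[~q U AG (~q & (q | a))]: least fixpoint, start Z0 = Sat(AG (~q & (q | a))) = {5}, add states in Sat(~q) with every successor in Z. Already a fixed point.
Sat(A[~q U AG (~q & (q | a))]) = {5}
E[(q | a) U A[~q U AG (~q & (q | a))]]: least fixpoint, start Z0 = Sat(A[~q U AG (~q & (q | a))]) = {5}, add states in Sat(q | a) with some successor in Z. Z1 = {3, 5}; fixed.
Sat(E[(q | a) U A[~q U AG (~q & (q | a))]]) = {3, 5}
1 ∉ Sat(E[(q | a) U A[~q U AG (~q & (q | a))]]) = {3, 5}, so the formula does not hold at 1.

No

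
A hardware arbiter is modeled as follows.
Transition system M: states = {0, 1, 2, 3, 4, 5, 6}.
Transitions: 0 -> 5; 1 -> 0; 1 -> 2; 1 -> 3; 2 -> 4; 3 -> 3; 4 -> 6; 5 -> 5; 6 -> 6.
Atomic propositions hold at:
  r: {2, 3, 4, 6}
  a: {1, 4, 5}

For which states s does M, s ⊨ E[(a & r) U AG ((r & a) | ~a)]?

{2, 3, 4, 6}

Sat(a & r) = {4}
Sat(r & a) = {4}
Sat(~a) = {0, 2, 3, 6}
Sat((r & a) | ~a) = {0, 2, 3, 4, 6}
AG ((r & a) | ~a): greatest fixpoint, start Z0 = {0, 2, 3, 4, 6}, keep only states in Sat with every successor in Z. Z1 = {2, 3, 4, 6}; fixed.
Sat(AG ((r & a) | ~a)) = {2, 3, 4, 6}
E[(a & r) U AG ((r & a) | ~a)]: least fixpoint, start Z0 = Sat(AG ((r & a) | ~a)) = {2, 3, 4, 6}, add states in Sat(a & r) with some successor in Z. Already a fixed point.
Sat(E[(a & r) U AG ((r & a) | ~a)]) = {2, 3, 4, 6}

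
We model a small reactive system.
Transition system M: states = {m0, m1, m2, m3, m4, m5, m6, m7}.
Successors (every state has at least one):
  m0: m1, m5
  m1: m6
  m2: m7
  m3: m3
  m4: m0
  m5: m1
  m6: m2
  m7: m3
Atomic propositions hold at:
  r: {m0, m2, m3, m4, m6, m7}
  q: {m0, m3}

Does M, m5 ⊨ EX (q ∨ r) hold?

Sat(q ∨ r) = {m0, m2, m3, m4, m6, m7}
Sat(EX (q ∨ r)) = {s : some successor in {m0, m2, m3, m4, m6, m7}} = {m1, m2, m3, m4, m6, m7}
m5 ∉ Sat(EX (q ∨ r)) = {m1, m2, m3, m4, m6, m7}, so the formula does not hold at m5.

No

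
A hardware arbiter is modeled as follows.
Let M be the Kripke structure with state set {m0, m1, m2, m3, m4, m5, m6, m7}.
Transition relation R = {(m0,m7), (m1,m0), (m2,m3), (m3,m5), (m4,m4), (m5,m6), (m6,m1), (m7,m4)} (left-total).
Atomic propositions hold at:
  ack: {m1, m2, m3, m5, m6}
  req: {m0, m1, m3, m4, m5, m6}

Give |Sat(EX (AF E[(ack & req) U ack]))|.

Sat(ack & req) = {m1, m3, m5, m6}
E[(ack & req) U ack]: least fixpoint, start Z0 = Sat(ack) = {m1, m2, m3, m5, m6}, add states in Sat(ack & req) with some successor in Z. Already a fixed point.
Sat(E[(ack & req) U ack]) = {m1, m2, m3, m5, m6}
AF E[(ack & req) U ack]: least fixpoint, start Z0 = {m1, m2, m3, m5, m6}, add states with every successor in Z. Already a fixed point.
Sat(AF E[(ack & req) U ack]) = {m1, m2, m3, m5, m6}
Sat(EX (AF E[(ack & req) U ack])) = {s : some successor in {m1, m2, m3, m5, m6}} = {m2, m3, m5, m6}
|Sat(EX (AF E[(ack & req) U ack]))| = |{m2, m3, m5, m6}| = 4.

4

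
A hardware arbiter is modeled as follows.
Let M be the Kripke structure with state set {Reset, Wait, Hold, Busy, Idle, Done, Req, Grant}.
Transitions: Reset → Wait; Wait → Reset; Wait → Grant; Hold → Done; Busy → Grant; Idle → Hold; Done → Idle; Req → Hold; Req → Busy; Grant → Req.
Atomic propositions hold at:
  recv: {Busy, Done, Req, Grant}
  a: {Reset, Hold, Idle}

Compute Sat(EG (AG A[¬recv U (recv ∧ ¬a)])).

Sat(¬recv) = {Reset, Wait, Hold, Idle}
Sat(¬a) = {Wait, Busy, Done, Req, Grant}
Sat(recv ∧ ¬a) = {Busy, Done, Req, Grant}
A[¬recv U (recv ∧ ¬a)]: least fixpoint, start Z0 = Sat((recv ∧ ¬a)) = {Busy, Done, Req, Grant}, add states in Sat(¬recv) with every successor in Z. Z1 = {Hold, Busy, Done, Req, Grant}; Z2 = {Hold, Busy, Idle, Done, Req, Grant}; fixed.
Sat(A[¬recv U (recv ∧ ¬a)]) = {Hold, Busy, Idle, Done, Req, Grant}
AG A[¬recv U (recv ∧ ¬a)]: greatest fixpoint, start Z0 = {Hold, Busy, Idle, Done, Req, Grant}, keep only states in Sat with every successor in Z. Already a fixed point.
Sat(AG A[¬recv U (recv ∧ ¬a)]) = {Hold, Busy, Idle, Done, Req, Grant}
EG (AG A[¬recv U (recv ∧ ¬a)]): greatest fixpoint, start Z0 = {Hold, Busy, Idle, Done, Req, Grant}, keep only states in Sat with some successor in Z. Already a fixed point.
Sat(EG (AG A[¬recv U (recv ∧ ¬a)])) = {Hold, Busy, Idle, Done, Req, Grant}

{Hold, Busy, Idle, Done, Req, Grant}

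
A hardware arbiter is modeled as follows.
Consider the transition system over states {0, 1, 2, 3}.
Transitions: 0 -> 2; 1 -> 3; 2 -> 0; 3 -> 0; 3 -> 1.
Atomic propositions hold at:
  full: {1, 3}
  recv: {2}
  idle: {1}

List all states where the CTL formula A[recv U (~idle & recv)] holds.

Sat(~idle) = {0, 2, 3}
Sat(~idle & recv) = {2}
A[recv U (~idle & recv)]: least fixpoint, start Z0 = Sat((~idle & recv)) = {2}, add states in Sat(recv) with every successor in Z. Already a fixed point.
Sat(A[recv U (~idle & recv)]) = {2}

{2}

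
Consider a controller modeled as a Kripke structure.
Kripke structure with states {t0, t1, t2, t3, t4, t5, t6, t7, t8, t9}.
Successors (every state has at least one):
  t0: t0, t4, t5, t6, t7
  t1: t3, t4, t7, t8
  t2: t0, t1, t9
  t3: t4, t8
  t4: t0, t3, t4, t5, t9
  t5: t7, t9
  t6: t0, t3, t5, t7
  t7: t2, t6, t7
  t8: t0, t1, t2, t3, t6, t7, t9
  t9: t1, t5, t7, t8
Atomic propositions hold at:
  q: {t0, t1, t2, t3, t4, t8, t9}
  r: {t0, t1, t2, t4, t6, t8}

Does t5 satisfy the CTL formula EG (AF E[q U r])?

E[q U r]: least fixpoint, start Z0 = Sat(r) = {t0, t1, t2, t4, t6, t8}, add states in Sat(q) with some successor in Z. Z1 = {t0, t1, t2, t3, t4, t6, t8, t9}; fixed.
Sat(E[q U r]) = {t0, t1, t2, t3, t4, t6, t8, t9}
AF E[q U r]: least fixpoint, start Z0 = {t0, t1, t2, t3, t4, t6, t8, t9}, add states with every successor in Z. Already a fixed point.
Sat(AF E[q U r]) = {t0, t1, t2, t3, t4, t6, t8, t9}
EG (AF E[q U r]): greatest fixpoint, start Z0 = {t0, t1, t2, t3, t4, t6, t8, t9}, keep only states in Sat with some successor in Z. Already a fixed point.
Sat(EG (AF E[q U r])) = {t0, t1, t2, t3, t4, t6, t8, t9}
t5 ∉ Sat(EG (AF E[q U r])) = {t0, t1, t2, t3, t4, t6, t8, t9}, so the formula does not hold at t5.

No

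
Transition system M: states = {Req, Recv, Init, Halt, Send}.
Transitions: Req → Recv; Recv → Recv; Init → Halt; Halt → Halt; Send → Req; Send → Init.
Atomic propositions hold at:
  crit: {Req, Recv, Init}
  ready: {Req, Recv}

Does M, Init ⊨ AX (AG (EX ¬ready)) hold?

Yes

Sat(¬ready) = {Init, Halt, Send}
Sat(EX ¬ready) = {s : some successor in {Init, Halt, Send}} = {Init, Halt, Send}
AG (EX ¬ready): greatest fixpoint, start Z0 = {Init, Halt, Send}, keep only states in Sat with every successor in Z. Z1 = {Init, Halt}; fixed.
Sat(AG (EX ¬ready)) = {Init, Halt}
Sat(AX (AG (EX ¬ready))) = {s : every successor in {Init, Halt}} = {Init, Halt}
Init ∈ Sat(AX (AG (EX ¬ready))) = {Init, Halt}, so the formula holds at Init.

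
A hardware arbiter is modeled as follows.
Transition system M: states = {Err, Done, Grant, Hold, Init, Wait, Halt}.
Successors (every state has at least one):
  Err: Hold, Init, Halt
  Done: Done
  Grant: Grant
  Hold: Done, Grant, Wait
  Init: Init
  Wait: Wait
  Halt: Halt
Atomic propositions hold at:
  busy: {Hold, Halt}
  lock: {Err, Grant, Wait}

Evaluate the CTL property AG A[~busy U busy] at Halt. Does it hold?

Sat(~busy) = {Err, Done, Grant, Init, Wait}
A[~busy U busy]: least fixpoint, start Z0 = Sat(busy) = {Hold, Halt}, add states in Sat(~busy) with every successor in Z. Already a fixed point.
Sat(A[~busy U busy]) = {Hold, Halt}
AG A[~busy U busy]: greatest fixpoint, start Z0 = {Hold, Halt}, keep only states in Sat with every successor in Z. Z1 = {Halt}; fixed.
Sat(AG A[~busy U busy]) = {Halt}
Halt ∈ Sat(AG A[~busy U busy]) = {Halt}, so the formula holds at Halt.

Yes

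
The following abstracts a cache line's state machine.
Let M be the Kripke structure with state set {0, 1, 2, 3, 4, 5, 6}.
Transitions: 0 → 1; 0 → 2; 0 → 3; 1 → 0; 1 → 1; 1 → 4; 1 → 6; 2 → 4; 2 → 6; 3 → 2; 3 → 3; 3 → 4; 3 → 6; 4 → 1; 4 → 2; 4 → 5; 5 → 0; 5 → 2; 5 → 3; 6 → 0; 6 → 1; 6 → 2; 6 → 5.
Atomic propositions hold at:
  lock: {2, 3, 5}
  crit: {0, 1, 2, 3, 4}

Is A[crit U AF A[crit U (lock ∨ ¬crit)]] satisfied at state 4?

Sat(¬crit) = {5, 6}
Sat(lock ∨ ¬crit) = {2, 3, 5, 6}
A[crit U (lock ∨ ¬crit)]: least fixpoint, start Z0 = Sat((lock ∨ ¬crit)) = {2, 3, 5, 6}, add states in Sat(crit) with every successor in Z. Already a fixed point.
Sat(A[crit U (lock ∨ ¬crit)]) = {2, 3, 5, 6}
AF A[crit U (lock ∨ ¬crit)]: least fixpoint, start Z0 = {2, 3, 5, 6}, add states with every successor in Z. Already a fixed point.
Sat(AF A[crit U (lock ∨ ¬crit)]) = {2, 3, 5, 6}
A[crit U AF A[crit U (lock ∨ ¬crit)]]: least fixpoint, start Z0 = Sat(AF A[crit U (lock ∨ ¬crit)]) = {2, 3, 5, 6}, add states in Sat(crit) with every successor in Z. Already a fixed point.
Sat(A[crit U AF A[crit U (lock ∨ ¬crit)]]) = {2, 3, 5, 6}
4 ∉ Sat(A[crit U AF A[crit U (lock ∨ ¬crit)]]) = {2, 3, 5, 6}, so the formula does not hold at 4.

No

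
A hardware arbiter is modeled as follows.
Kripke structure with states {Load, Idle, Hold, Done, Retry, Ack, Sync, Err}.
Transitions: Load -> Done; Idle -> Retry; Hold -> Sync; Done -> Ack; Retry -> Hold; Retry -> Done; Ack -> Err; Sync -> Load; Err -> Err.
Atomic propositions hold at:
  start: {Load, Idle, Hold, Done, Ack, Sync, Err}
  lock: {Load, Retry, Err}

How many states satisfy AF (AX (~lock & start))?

Sat(~lock) = {Idle, Hold, Done, Ack, Sync}
Sat(~lock & start) = {Idle, Hold, Done, Ack, Sync}
Sat(AX (~lock & start)) = {s : every successor in {Idle, Hold, Done, Ack, Sync}} = {Load, Hold, Done, Retry}
AF (AX (~lock & start)): least fixpoint, start Z0 = {Load, Hold, Done, Retry}, add states with every successor in Z. Z1 = {Load, Idle, Hold, Done, Retry, Sync}; fixed.
Sat(AF (AX (~lock & start))) = {Load, Idle, Hold, Done, Retry, Sync}
|Sat(AF (AX (~lock & start)))| = |{Load, Idle, Hold, Done, Retry, Sync}| = 6.

6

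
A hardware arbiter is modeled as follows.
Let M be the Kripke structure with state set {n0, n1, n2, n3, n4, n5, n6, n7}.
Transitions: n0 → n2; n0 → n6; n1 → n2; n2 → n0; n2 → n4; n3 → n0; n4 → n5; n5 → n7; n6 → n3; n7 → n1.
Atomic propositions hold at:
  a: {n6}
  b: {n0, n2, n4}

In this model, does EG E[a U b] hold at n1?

No

E[a U b]: least fixpoint, start Z0 = Sat(b) = {n0, n2, n4}, add states in Sat(a) with some successor in Z. Already a fixed point.
Sat(E[a U b]) = {n0, n2, n4}
EG E[a U b]: greatest fixpoint, start Z0 = {n0, n2, n4}, keep only states in Sat with some successor in Z. Z1 = {n0, n2}; fixed.
Sat(EG E[a U b]) = {n0, n2}
n1 ∉ Sat(EG E[a U b]) = {n0, n2}, so the formula does not hold at n1.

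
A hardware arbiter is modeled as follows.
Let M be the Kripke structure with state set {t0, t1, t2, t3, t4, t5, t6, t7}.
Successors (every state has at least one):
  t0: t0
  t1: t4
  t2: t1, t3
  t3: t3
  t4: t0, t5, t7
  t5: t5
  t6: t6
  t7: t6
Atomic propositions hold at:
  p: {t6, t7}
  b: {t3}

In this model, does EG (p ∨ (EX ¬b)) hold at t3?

No

Sat(¬b) = {t0, t1, t2, t4, t5, t6, t7}
Sat(EX ¬b) = {s : some successor in {t0, t1, t2, t4, t5, t6, t7}} = {t0, t1, t2, t4, t5, t6, t7}
Sat(p ∨ (EX ¬b)) = {t0, t1, t2, t4, t5, t6, t7}
EG (p ∨ (EX ¬b)): greatest fixpoint, start Z0 = {t0, t1, t2, t4, t5, t6, t7}, keep only states in Sat with some successor in Z. Already a fixed point.
Sat(EG (p ∨ (EX ¬b))) = {t0, t1, t2, t4, t5, t6, t7}
t3 ∉ Sat(EG (p ∨ (EX ¬b))) = {t0, t1, t2, t4, t5, t6, t7}, so the formula does not hold at t3.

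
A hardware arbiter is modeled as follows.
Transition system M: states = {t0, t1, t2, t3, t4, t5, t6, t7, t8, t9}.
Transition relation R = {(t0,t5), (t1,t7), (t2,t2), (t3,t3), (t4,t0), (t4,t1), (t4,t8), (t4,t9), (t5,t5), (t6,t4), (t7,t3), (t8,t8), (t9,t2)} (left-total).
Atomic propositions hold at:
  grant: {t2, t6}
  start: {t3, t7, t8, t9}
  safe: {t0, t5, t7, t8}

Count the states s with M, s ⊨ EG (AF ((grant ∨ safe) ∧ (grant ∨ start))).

Sat(grant ∨ safe) = {t0, t2, t5, t6, t7, t8}
Sat(grant ∨ start) = {t2, t3, t6, t7, t8, t9}
Sat((grant ∨ safe) ∧ (grant ∨ start)) = {t2, t6, t7, t8}
AF ((grant ∨ safe) ∧ (grant ∨ start)): least fixpoint, start Z0 = {t2, t6, t7, t8}, add states with every successor in Z. Z1 = {t1, t2, t6, t7, t8, t9}; fixed.
Sat(AF ((grant ∨ safe) ∧ (grant ∨ start))) = {t1, t2, t6, t7, t8, t9}
EG (AF ((grant ∨ safe) ∧ (grant ∨ start))): greatest fixpoint, start Z0 = {t1, t2, t6, t7, t8, t9}, keep only states in Sat with some successor in Z. Z1 = {t1, t2, t8, t9}; Z2 = {t2, t8, t9}; fixed.
Sat(EG (AF ((grant ∨ safe) ∧ (grant ∨ start)))) = {t2, t8, t9}
|Sat(EG (AF ((grant ∨ safe) ∧ (grant ∨ start))))| = |{t2, t8, t9}| = 3.

3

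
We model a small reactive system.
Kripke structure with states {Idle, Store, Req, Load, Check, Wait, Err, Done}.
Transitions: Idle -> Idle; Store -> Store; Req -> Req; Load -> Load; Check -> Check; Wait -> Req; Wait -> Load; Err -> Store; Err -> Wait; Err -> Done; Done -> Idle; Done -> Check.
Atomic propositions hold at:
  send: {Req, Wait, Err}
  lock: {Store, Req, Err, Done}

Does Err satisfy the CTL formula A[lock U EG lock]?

Yes

EG lock: greatest fixpoint, start Z0 = {Store, Req, Err, Done}, keep only states in Sat with some successor in Z. Z1 = {Store, Req, Err}; fixed.
Sat(EG lock) = {Store, Req, Err}
A[lock U EG lock]: least fixpoint, start Z0 = Sat(EG lock) = {Store, Req, Err}, add states in Sat(lock) with every successor in Z. Already a fixed point.
Sat(A[lock U EG lock]) = {Store, Req, Err}
Err ∈ Sat(A[lock U EG lock]) = {Store, Req, Err}, so the formula holds at Err.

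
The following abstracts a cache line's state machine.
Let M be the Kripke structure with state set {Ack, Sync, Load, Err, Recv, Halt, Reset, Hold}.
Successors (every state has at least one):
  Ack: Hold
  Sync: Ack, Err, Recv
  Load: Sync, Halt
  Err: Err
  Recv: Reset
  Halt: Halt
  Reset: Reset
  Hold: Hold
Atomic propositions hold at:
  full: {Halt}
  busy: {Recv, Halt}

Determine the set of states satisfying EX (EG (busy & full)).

{Load, Halt}

Sat(busy & full) = {Halt}
EG (busy & full): greatest fixpoint, start Z0 = {Halt}, keep only states in Sat with some successor in Z. Already a fixed point.
Sat(EG (busy & full)) = {Halt}
Sat(EX (EG (busy & full))) = {s : some successor in {Halt}} = {Load, Halt}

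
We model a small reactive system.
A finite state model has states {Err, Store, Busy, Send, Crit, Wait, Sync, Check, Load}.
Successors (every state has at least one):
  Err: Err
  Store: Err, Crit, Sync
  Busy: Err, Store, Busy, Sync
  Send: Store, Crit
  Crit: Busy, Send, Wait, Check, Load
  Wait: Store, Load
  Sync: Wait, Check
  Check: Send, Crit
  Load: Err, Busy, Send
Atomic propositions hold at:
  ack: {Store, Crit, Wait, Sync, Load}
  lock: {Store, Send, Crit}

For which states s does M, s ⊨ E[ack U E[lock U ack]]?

{Store, Send, Crit, Wait, Sync, Load}

E[lock U ack]: least fixpoint, start Z0 = Sat(ack) = {Store, Crit, Wait, Sync, Load}, add states in Sat(lock) with some successor in Z. Z1 = {Store, Send, Crit, Wait, Sync, Load}; fixed.
Sat(E[lock U ack]) = {Store, Send, Crit, Wait, Sync, Load}
E[ack U E[lock U ack]]: least fixpoint, start Z0 = Sat(E[lock U ack]) = {Store, Send, Crit, Wait, Sync, Load}, add states in Sat(ack) with some successor in Z. Already a fixed point.
Sat(E[ack U E[lock U ack]]) = {Store, Send, Crit, Wait, Sync, Load}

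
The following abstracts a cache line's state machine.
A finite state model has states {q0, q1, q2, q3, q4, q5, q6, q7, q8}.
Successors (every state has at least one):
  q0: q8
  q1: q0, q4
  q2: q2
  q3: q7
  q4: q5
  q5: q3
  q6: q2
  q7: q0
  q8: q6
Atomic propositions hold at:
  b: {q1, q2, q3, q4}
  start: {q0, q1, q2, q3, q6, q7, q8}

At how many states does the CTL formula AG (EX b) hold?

Sat(EX b) = {s : some successor in {q1, q2, q3, q4}} = {q1, q2, q5, q6}
AG (EX b): greatest fixpoint, start Z0 = {q1, q2, q5, q6}, keep only states in Sat with every successor in Z. Z1 = {q2, q6}; fixed.
Sat(AG (EX b)) = {q2, q6}
|Sat(AG (EX b))| = |{q2, q6}| = 2.

2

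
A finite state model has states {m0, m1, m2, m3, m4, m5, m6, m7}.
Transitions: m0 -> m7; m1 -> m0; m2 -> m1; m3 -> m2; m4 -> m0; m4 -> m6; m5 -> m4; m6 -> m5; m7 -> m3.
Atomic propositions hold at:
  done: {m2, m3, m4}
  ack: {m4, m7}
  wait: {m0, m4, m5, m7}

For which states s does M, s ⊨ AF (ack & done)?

Sat(ack & done) = {m4}
AF (ack & done): least fixpoint, start Z0 = {m4}, add states with every successor in Z. Z1 = {m4, m5}; Z2 = {m4, m5, m6}; fixed.
Sat(AF (ack & done)) = {m4, m5, m6}

{m4, m5, m6}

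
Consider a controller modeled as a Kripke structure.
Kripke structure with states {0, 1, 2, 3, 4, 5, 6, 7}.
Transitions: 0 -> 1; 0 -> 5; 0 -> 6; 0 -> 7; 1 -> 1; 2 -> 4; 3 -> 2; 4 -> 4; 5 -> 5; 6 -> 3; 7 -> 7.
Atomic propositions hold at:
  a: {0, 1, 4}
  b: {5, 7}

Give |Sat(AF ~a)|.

5

Sat(~a) = {2, 3, 5, 6, 7}
AF ~a: least fixpoint, start Z0 = {2, 3, 5, 6, 7}, add states with every successor in Z. Already a fixed point.
Sat(AF ~a) = {2, 3, 5, 6, 7}
|Sat(AF ~a)| = |{2, 3, 5, 6, 7}| = 5.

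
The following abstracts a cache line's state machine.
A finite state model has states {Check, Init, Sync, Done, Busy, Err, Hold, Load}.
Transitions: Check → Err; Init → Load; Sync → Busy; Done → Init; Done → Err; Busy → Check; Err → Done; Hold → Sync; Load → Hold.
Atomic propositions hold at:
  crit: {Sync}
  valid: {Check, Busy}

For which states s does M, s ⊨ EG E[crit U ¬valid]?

Sat(¬valid) = {Init, Sync, Done, Err, Hold, Load}
E[crit U ¬valid]: least fixpoint, start Z0 = Sat(¬valid) = {Init, Sync, Done, Err, Hold, Load}, add states in Sat(crit) with some successor in Z. Already a fixed point.
Sat(E[crit U ¬valid]) = {Init, Sync, Done, Err, Hold, Load}
EG E[crit U ¬valid]: greatest fixpoint, start Z0 = {Init, Sync, Done, Err, Hold, Load}, keep only states in Sat with some successor in Z. Z1 = {Init, Done, Err, Hold, Load}; Z2 = {Init, Done, Err, Load}; Z3 = {Init, Done, Err}; Z4 = {Done, Err}; fixed.
Sat(EG E[crit U ¬valid]) = {Done, Err}

{Done, Err}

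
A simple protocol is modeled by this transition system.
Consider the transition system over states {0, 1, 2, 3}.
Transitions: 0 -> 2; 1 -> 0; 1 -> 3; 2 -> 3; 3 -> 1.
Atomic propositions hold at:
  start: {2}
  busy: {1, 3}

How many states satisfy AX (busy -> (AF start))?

1

AF start: least fixpoint, start Z0 = {2}, add states with every successor in Z. Z1 = {0, 2}; fixed.
Sat(AF start) = {0, 2}
Sat(busy -> (AF start)) = {0, 2}
Sat(AX (busy -> (AF start))) = {s : every successor in {0, 2}} = {0}
|Sat(AX (busy -> (AF start)))| = |{0}| = 1.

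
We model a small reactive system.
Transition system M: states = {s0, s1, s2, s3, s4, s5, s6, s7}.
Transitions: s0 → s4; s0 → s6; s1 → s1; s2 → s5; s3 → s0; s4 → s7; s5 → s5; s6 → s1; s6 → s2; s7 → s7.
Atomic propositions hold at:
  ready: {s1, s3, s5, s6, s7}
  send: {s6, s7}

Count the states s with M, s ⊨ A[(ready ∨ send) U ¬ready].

4

Sat(ready ∨ send) = {s1, s3, s5, s6, s7}
Sat(¬ready) = {s0, s2, s4}
A[(ready ∨ send) U ¬ready]: least fixpoint, start Z0 = Sat(¬ready) = {s0, s2, s4}, add states in Sat(ready ∨ send) with every successor in Z. Z1 = {s0, s2, s3, s4}; fixed.
Sat(A[(ready ∨ send) U ¬ready]) = {s0, s2, s3, s4}
|Sat(A[(ready ∨ send) U ¬ready])| = |{s0, s2, s3, s4}| = 4.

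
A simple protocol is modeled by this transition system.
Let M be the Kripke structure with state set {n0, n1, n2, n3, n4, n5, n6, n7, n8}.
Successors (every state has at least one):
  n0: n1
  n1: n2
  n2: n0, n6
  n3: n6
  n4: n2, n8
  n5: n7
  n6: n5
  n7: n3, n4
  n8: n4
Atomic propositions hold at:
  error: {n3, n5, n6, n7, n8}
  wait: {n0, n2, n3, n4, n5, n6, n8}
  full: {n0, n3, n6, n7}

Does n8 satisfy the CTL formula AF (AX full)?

No

Sat(AX full) = {s : every successor in {n0, n3, n6, n7}} = {n2, n3, n5}
AF (AX full): least fixpoint, start Z0 = {n2, n3, n5}, add states with every successor in Z. Z1 = {n1, n2, n3, n5, n6}; Z2 = {n0, n1, n2, n3, n5, n6}; fixed.
Sat(AF (AX full)) = {n0, n1, n2, n3, n5, n6}
n8 ∉ Sat(AF (AX full)) = {n0, n1, n2, n3, n5, n6}, so the formula does not hold at n8.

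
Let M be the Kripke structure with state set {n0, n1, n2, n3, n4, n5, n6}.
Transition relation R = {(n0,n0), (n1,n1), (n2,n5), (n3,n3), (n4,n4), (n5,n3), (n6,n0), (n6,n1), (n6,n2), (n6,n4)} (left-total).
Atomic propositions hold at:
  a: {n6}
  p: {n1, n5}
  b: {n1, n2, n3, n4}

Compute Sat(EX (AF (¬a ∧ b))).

Sat(¬a) = {n0, n1, n2, n3, n4, n5}
Sat(¬a ∧ b) = {n1, n2, n3, n4}
AF (¬a ∧ b): least fixpoint, start Z0 = {n1, n2, n3, n4}, add states with every successor in Z. Z1 = {n1, n2, n3, n4, n5}; fixed.
Sat(AF (¬a ∧ b)) = {n1, n2, n3, n4, n5}
Sat(EX (AF (¬a ∧ b))) = {s : some successor in {n1, n2, n3, n4, n5}} = {n1, n2, n3, n4, n5, n6}

{n1, n2, n3, n4, n5, n6}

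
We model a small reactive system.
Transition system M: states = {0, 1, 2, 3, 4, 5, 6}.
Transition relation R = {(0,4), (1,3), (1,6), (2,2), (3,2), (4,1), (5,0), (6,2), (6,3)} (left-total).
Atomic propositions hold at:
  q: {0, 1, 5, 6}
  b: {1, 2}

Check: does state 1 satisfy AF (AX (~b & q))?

Sat(~b) = {0, 3, 4, 5, 6}
Sat(~b & q) = {0, 5, 6}
Sat(AX (~b & q)) = {s : every successor in {0, 5, 6}} = {5}
AF (AX (~b & q)): least fixpoint, start Z0 = {5}, add states with every successor in Z. Already a fixed point.
Sat(AF (AX (~b & q))) = {5}
1 ∉ Sat(AF (AX (~b & q))) = {5}, so the formula does not hold at 1.

No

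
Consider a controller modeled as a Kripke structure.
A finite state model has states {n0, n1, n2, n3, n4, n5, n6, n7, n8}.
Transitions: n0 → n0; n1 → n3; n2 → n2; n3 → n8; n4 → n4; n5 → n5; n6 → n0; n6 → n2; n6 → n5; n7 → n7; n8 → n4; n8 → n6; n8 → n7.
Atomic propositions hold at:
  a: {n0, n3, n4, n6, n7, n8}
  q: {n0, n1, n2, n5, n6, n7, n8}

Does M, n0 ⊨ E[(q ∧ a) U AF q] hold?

Sat(q ∧ a) = {n0, n6, n7, n8}
AF q: least fixpoint, start Z0 = {n0, n1, n2, n5, n6, n7, n8}, add states with every successor in Z. Z1 = {n0, n1, n2, n3, n5, n6, n7, n8}; fixed.
Sat(AF q) = {n0, n1, n2, n3, n5, n6, n7, n8}
E[(q ∧ a) U AF q]: least fixpoint, start Z0 = Sat(AF q) = {n0, n1, n2, n3, n5, n6, n7, n8}, add states in Sat(q ∧ a) with some successor in Z. Already a fixed point.
Sat(E[(q ∧ a) U AF q]) = {n0, n1, n2, n3, n5, n6, n7, n8}
n0 ∈ Sat(E[(q ∧ a) U AF q]) = {n0, n1, n2, n3, n5, n6, n7, n8}, so the formula holds at n0.

Yes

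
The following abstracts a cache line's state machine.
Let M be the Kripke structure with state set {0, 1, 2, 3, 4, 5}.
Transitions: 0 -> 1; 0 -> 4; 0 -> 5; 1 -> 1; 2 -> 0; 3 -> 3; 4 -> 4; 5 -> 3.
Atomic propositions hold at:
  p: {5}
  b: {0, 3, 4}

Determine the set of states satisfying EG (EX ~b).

Sat(~b) = {1, 2, 5}
Sat(EX ~b) = {s : some successor in {1, 2, 5}} = {0, 1}
EG (EX ~b): greatest fixpoint, start Z0 = {0, 1}, keep only states in Sat with some successor in Z. Already a fixed point.
Sat(EG (EX ~b)) = {0, 1}

{0, 1}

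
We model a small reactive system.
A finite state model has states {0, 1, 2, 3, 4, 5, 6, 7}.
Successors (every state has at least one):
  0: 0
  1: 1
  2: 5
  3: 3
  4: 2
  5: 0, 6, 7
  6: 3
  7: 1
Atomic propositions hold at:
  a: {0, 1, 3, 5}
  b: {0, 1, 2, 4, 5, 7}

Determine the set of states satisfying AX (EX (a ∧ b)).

Sat(a ∧ b) = {0, 1, 5}
Sat(EX (a ∧ b)) = {s : some successor in {0, 1, 5}} = {0, 1, 2, 5, 7}
Sat(AX (EX (a ∧ b))) = {s : every successor in {0, 1, 2, 5, 7}} = {0, 1, 2, 4, 7}

{0, 1, 2, 4, 7}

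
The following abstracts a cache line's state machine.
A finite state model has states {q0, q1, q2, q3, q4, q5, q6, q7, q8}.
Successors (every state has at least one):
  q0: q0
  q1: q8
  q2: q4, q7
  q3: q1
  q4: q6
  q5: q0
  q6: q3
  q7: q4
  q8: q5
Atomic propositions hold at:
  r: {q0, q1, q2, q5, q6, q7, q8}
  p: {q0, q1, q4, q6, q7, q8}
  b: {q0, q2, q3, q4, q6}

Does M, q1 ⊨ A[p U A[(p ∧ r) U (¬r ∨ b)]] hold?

No

Sat(p ∧ r) = {q0, q1, q6, q7, q8}
Sat(¬r) = {q3, q4}
Sat(¬r ∨ b) = {q0, q2, q3, q4, q6}
A[(p ∧ r) U (¬r ∨ b)]: least fixpoint, start Z0 = Sat((¬r ∨ b)) = {q0, q2, q3, q4, q6}, add states in Sat(p ∧ r) with every successor in Z. Z1 = {q0, q2, q3, q4, q6, q7}; fixed.
Sat(A[(p ∧ r) U (¬r ∨ b)]) = {q0, q2, q3, q4, q6, q7}
A[p U A[(p ∧ r) U (¬r ∨ b)]]: least fixpoint, start Z0 = Sat(A[(p ∧ r) U (¬r ∨ b)]) = {q0, q2, q3, q4, q6, q7}, add states in Sat(p) with every successor in Z. Already a fixed point.
Sat(A[p U A[(p ∧ r) U (¬r ∨ b)]]) = {q0, q2, q3, q4, q6, q7}
q1 ∉ Sat(A[p U A[(p ∧ r) U (¬r ∨ b)]]) = {q0, q2, q3, q4, q6, q7}, so the formula does not hold at q1.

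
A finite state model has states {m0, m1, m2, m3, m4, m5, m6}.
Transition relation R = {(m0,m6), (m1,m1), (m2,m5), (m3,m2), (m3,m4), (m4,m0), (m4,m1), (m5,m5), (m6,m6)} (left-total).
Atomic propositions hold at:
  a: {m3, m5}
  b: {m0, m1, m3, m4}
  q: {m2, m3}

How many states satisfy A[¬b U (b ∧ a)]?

Sat(¬b) = {m2, m5, m6}
Sat(b ∧ a) = {m3}
A[¬b U (b ∧ a)]: least fixpoint, start Z0 = Sat((b ∧ a)) = {m3}, add states in Sat(¬b) with every successor in Z. Already a fixed point.
Sat(A[¬b U (b ∧ a)]) = {m3}
|Sat(A[¬b U (b ∧ a)])| = |{m3}| = 1.

1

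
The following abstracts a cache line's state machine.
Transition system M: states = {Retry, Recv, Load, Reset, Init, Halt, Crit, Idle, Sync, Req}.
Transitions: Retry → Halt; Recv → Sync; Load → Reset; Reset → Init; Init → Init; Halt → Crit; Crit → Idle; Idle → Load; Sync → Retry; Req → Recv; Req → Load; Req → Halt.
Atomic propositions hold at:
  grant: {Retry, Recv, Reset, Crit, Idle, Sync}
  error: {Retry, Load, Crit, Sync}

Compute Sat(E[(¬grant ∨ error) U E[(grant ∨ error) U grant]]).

{Retry, Recv, Load, Reset, Halt, Crit, Idle, Sync, Req}

Sat(¬grant) = {Load, Init, Halt, Req}
Sat(¬grant ∨ error) = {Retry, Load, Init, Halt, Crit, Sync, Req}
Sat(grant ∨ error) = {Retry, Recv, Load, Reset, Crit, Idle, Sync}
E[(grant ∨ error) U grant]: least fixpoint, start Z0 = Sat(grant) = {Retry, Recv, Reset, Crit, Idle, Sync}, add states in Sat(grant ∨ error) with some successor in Z. Z1 = {Retry, Recv, Load, Reset, Crit, Idle, Sync}; fixed.
Sat(E[(grant ∨ error) U grant]) = {Retry, Recv, Load, Reset, Crit, Idle, Sync}
E[(¬grant ∨ error) U E[(grant ∨ error) U grant]]: least fixpoint, start Z0 = Sat(E[(grant ∨ error) U grant]) = {Retry, Recv, Load, Reset, Crit, Idle, Sync}, add states in Sat(¬grant ∨ error) with some successor in Z. Z1 = {Retry, Recv, Load, Reset, Halt, Crit, Idle, Sync, Req}; fixed.
Sat(E[(¬grant ∨ error) U E[(grant ∨ error) U grant]]) = {Retry, Recv, Load, Reset, Halt, Crit, Idle, Sync, Req}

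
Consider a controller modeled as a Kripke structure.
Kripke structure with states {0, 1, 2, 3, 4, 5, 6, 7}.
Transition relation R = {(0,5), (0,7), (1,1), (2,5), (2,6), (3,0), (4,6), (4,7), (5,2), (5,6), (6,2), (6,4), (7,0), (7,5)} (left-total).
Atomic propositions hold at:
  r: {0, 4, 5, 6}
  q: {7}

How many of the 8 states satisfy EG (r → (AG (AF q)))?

AF q: least fixpoint, start Z0 = {7}, add states with every successor in Z. Already a fixed point.
Sat(AF q) = {7}
AG (AF q): greatest fixpoint, start Z0 = {7}, keep only states in Sat with every successor in Z. Z1 = ∅; fixed.
Sat(AG (AF q)) = ∅
Sat(r → (AG (AF q))) = {1, 2, 3, 7}
EG (r → (AG (AF q))): greatest fixpoint, start Z0 = {1, 2, 3, 7}, keep only states in Sat with some successor in Z. Z1 = {1}; fixed.
Sat(EG (r → (AG (AF q)))) = {1}
|Sat(EG (r → (AG (AF q))))| = |{1}| = 1.

1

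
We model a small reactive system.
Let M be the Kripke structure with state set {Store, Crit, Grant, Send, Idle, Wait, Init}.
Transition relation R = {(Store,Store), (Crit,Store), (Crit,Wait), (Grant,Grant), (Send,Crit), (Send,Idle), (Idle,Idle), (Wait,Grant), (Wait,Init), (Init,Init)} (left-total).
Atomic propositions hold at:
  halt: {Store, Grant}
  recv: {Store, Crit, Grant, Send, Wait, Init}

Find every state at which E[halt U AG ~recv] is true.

Sat(~recv) = {Idle}
AG ~recv: greatest fixpoint, start Z0 = {Idle}, keep only states in Sat with every successor in Z. Already a fixed point.
Sat(AG ~recv) = {Idle}
E[halt U AG ~recv]: least fixpoint, start Z0 = Sat(AG ~recv) = {Idle}, add states in Sat(halt) with some successor in Z. Already a fixed point.
Sat(E[halt U AG ~recv]) = {Idle}

{Idle}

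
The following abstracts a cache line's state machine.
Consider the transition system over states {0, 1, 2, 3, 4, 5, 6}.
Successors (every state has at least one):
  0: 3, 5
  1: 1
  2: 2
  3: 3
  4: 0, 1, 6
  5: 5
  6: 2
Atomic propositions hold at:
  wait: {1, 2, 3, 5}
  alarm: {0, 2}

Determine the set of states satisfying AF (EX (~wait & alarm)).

Sat(~wait) = {0, 4, 6}
Sat(~wait & alarm) = {0}
Sat(EX (~wait & alarm)) = {s : some successor in {0}} = {4}
AF (EX (~wait & alarm)): least fixpoint, start Z0 = {4}, add states with every successor in Z. Already a fixed point.
Sat(AF (EX (~wait & alarm))) = {4}

{4}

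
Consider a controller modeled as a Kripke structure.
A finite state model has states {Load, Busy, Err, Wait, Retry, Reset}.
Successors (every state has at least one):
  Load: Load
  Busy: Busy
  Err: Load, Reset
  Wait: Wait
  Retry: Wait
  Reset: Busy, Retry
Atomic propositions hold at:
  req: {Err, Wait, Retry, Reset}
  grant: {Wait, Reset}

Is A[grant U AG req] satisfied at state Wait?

Yes

AG req: greatest fixpoint, start Z0 = {Err, Wait, Retry, Reset}, keep only states in Sat with every successor in Z. Z1 = {Wait, Retry}; fixed.
Sat(AG req) = {Wait, Retry}
A[grant U AG req]: least fixpoint, start Z0 = Sat(AG req) = {Wait, Retry}, add states in Sat(grant) with every successor in Z. Already a fixed point.
Sat(A[grant U AG req]) = {Wait, Retry}
Wait ∈ Sat(A[grant U AG req]) = {Wait, Retry}, so the formula holds at Wait.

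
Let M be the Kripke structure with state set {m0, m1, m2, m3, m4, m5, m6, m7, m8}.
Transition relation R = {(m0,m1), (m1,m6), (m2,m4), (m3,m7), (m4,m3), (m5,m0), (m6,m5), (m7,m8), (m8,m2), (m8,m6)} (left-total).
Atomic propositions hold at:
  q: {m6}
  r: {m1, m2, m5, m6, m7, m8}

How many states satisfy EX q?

2

Sat(EX q) = {s : some successor in {m6}} = {m1, m8}
|Sat(EX q)| = |{m1, m8}| = 2.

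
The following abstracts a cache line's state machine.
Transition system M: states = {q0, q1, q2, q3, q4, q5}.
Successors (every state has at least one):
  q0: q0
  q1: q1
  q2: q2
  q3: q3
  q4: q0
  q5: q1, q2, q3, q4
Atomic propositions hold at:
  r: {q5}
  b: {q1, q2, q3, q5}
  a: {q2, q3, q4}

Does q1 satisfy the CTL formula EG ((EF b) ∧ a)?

No

EF b: least fixpoint, start Z0 = {q1, q2, q3, q5}, add states with some successor in Z. Already a fixed point.
Sat(EF b) = {q1, q2, q3, q5}
Sat((EF b) ∧ a) = {q2, q3}
EG ((EF b) ∧ a): greatest fixpoint, start Z0 = {q2, q3}, keep only states in Sat with some successor in Z. Already a fixed point.
Sat(EG ((EF b) ∧ a)) = {q2, q3}
q1 ∉ Sat(EG ((EF b) ∧ a)) = {q2, q3}, so the formula does not hold at q1.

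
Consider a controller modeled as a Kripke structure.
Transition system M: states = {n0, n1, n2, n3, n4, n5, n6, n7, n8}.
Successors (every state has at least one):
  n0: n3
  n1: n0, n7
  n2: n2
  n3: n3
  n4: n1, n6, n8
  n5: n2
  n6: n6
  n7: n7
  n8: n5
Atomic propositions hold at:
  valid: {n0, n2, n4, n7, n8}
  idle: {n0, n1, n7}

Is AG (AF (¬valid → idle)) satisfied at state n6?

Sat(¬valid) = {n1, n3, n5, n6}
Sat(¬valid → idle) = {n0, n1, n2, n4, n7, n8}
AF (¬valid → idle): least fixpoint, start Z0 = {n0, n1, n2, n4, n7, n8}, add states with every successor in Z. Z1 = {n0, n1, n2, n4, n5, n7, n8}; fixed.
Sat(AF (¬valid → idle)) = {n0, n1, n2, n4, n5, n7, n8}
AG (AF (¬valid → idle)): greatest fixpoint, start Z0 = {n0, n1, n2, n4, n5, n7, n8}, keep only states in Sat with every successor in Z. Z1 = {n1, n2, n5, n7, n8}; Z2 = {n2, n5, n7, n8}; fixed.
Sat(AG (AF (¬valid → idle))) = {n2, n5, n7, n8}
n6 ∉ Sat(AG (AF (¬valid → idle))) = {n2, n5, n7, n8}, so the formula does not hold at n6.

No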